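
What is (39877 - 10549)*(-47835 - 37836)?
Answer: -2512559088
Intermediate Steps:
(39877 - 10549)*(-47835 - 37836) = 29328*(-85671) = -2512559088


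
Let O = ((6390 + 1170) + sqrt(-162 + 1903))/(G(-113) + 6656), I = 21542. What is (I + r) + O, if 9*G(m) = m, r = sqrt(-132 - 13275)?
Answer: 1288085762/59791 + 9*sqrt(1741)/59791 + I*sqrt(13407) ≈ 21543.0 + 115.79*I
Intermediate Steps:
r = I*sqrt(13407) (r = sqrt(-13407) = I*sqrt(13407) ≈ 115.79*I)
G(m) = m/9
O = 68040/59791 + 9*sqrt(1741)/59791 (O = ((6390 + 1170) + sqrt(-162 + 1903))/((1/9)*(-113) + 6656) = (7560 + sqrt(1741))/(-113/9 + 6656) = (7560 + sqrt(1741))/(59791/9) = (7560 + sqrt(1741))*(9/59791) = 68040/59791 + 9*sqrt(1741)/59791 ≈ 1.1442)
(I + r) + O = (21542 + I*sqrt(13407)) + (68040/59791 + 9*sqrt(1741)/59791) = 1288085762/59791 + 9*sqrt(1741)/59791 + I*sqrt(13407)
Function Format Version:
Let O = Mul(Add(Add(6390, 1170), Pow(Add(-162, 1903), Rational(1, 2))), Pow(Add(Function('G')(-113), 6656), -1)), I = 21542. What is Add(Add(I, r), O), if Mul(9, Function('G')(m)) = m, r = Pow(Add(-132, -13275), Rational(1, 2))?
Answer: Add(Rational(1288085762, 59791), Mul(Rational(9, 59791), Pow(1741, Rational(1, 2))), Mul(I, Pow(13407, Rational(1, 2)))) ≈ Add(21543., Mul(115.79, I))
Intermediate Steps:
r = Mul(I, Pow(13407, Rational(1, 2))) (r = Pow(-13407, Rational(1, 2)) = Mul(I, Pow(13407, Rational(1, 2))) ≈ Mul(115.79, I))
Function('G')(m) = Mul(Rational(1, 9), m)
O = Add(Rational(68040, 59791), Mul(Rational(9, 59791), Pow(1741, Rational(1, 2)))) (O = Mul(Add(Add(6390, 1170), Pow(Add(-162, 1903), Rational(1, 2))), Pow(Add(Mul(Rational(1, 9), -113), 6656), -1)) = Mul(Add(7560, Pow(1741, Rational(1, 2))), Pow(Add(Rational(-113, 9), 6656), -1)) = Mul(Add(7560, Pow(1741, Rational(1, 2))), Pow(Rational(59791, 9), -1)) = Mul(Add(7560, Pow(1741, Rational(1, 2))), Rational(9, 59791)) = Add(Rational(68040, 59791), Mul(Rational(9, 59791), Pow(1741, Rational(1, 2)))) ≈ 1.1442)
Add(Add(I, r), O) = Add(Add(21542, Mul(I, Pow(13407, Rational(1, 2)))), Add(Rational(68040, 59791), Mul(Rational(9, 59791), Pow(1741, Rational(1, 2))))) = Add(Rational(1288085762, 59791), Mul(Rational(9, 59791), Pow(1741, Rational(1, 2))), Mul(I, Pow(13407, Rational(1, 2))))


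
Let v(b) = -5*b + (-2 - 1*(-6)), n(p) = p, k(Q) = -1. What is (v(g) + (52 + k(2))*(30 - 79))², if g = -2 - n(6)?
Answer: 6027025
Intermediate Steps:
g = -8 (g = -2 - 1*6 = -2 - 6 = -8)
v(b) = 4 - 5*b (v(b) = -5*b + (-2 + 6) = -5*b + 4 = 4 - 5*b)
(v(g) + (52 + k(2))*(30 - 79))² = ((4 - 5*(-8)) + (52 - 1)*(30 - 79))² = ((4 + 40) + 51*(-49))² = (44 - 2499)² = (-2455)² = 6027025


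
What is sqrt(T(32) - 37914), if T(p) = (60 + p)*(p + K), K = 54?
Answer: I*sqrt(30002) ≈ 173.21*I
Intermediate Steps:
T(p) = (54 + p)*(60 + p) (T(p) = (60 + p)*(p + 54) = (60 + p)*(54 + p) = (54 + p)*(60 + p))
sqrt(T(32) - 37914) = sqrt((3240 + 32**2 + 114*32) - 37914) = sqrt((3240 + 1024 + 3648) - 37914) = sqrt(7912 - 37914) = sqrt(-30002) = I*sqrt(30002)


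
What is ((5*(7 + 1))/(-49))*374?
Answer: -14960/49 ≈ -305.31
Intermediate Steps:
((5*(7 + 1))/(-49))*374 = ((5*8)*(-1/49))*374 = (40*(-1/49))*374 = -40/49*374 = -14960/49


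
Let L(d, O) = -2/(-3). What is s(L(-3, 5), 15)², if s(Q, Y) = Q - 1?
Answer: ⅑ ≈ 0.11111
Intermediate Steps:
L(d, O) = ⅔ (L(d, O) = -2*(-⅓) = ⅔)
s(Q, Y) = -1 + Q
s(L(-3, 5), 15)² = (-1 + ⅔)² = (-⅓)² = ⅑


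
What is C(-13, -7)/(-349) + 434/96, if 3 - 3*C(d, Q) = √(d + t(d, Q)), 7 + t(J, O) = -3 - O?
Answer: 75685/16752 + 4*I/1047 ≈ 4.518 + 0.0038204*I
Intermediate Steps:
t(J, O) = -10 - O (t(J, O) = -7 + (-3 - O) = -10 - O)
C(d, Q) = 1 - √(-10 + d - Q)/3 (C(d, Q) = 1 - √(d + (-10 - Q))/3 = 1 - √(-10 + d - Q)/3)
C(-13, -7)/(-349) + 434/96 = (1 - √(-10 - 13 - 1*(-7))/3)/(-349) + 434/96 = (1 - √(-10 - 13 + 7)/3)*(-1/349) + 434*(1/96) = (1 - 4*I/3)*(-1/349) + 217/48 = (-1/349 + 4*I/1047) + 217/48 = 75685/16752 + 4*I/1047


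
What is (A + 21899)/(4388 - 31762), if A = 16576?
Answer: -38475/27374 ≈ -1.4055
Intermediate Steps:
(A + 21899)/(4388 - 31762) = (16576 + 21899)/(4388 - 31762) = 38475/(-27374) = 38475*(-1/27374) = -38475/27374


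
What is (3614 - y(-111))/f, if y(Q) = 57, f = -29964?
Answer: -3557/29964 ≈ -0.11871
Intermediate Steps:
(3614 - y(-111))/f = (3614 - 1*57)/(-29964) = (3614 - 57)*(-1/29964) = 3557*(-1/29964) = -3557/29964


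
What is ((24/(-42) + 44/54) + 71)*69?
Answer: 309695/63 ≈ 4915.8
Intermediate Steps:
((24/(-42) + 44/54) + 71)*69 = ((24*(-1/42) + 44*(1/54)) + 71)*69 = ((-4/7 + 22/27) + 71)*69 = (46/189 + 71)*69 = (13465/189)*69 = 309695/63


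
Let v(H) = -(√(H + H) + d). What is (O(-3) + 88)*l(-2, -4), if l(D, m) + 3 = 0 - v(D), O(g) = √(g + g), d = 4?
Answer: (1 + 2*I)*(88 + I*√6) ≈ 83.101 + 178.45*I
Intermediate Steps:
v(H) = -4 - √2*√H (v(H) = -(√(H + H) + 4) = -(√(2*H) + 4) = -(√2*√H + 4) = -(4 + √2*√H) = -4 - √2*√H)
O(g) = √2*√g (O(g) = √(2*g) = √2*√g)
l(D, m) = 1 + √2*√D (l(D, m) = -3 + (0 - (-4 - √2*√D)) = -3 + (0 + (4 + √2*√D)) = -3 + (4 + √2*√D) = 1 + √2*√D)
(O(-3) + 88)*l(-2, -4) = (√2*√(-3) + 88)*(1 + √2*√(-2)) = (√2*(I*√3) + 88)*(1 + √2*(I*√2)) = (I*√6 + 88)*(1 + 2*I) = (88 + I*√6)*(1 + 2*I) = (1 + 2*I)*(88 + I*√6)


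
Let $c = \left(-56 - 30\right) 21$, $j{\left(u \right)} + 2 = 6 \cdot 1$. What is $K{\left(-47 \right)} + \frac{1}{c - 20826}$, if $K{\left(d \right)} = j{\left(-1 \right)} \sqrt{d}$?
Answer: $- \frac{1}{22632} + 4 i \sqrt{47} \approx -4.4185 \cdot 10^{-5} + 27.423 i$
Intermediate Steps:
$j{\left(u \right)} = 4$ ($j{\left(u \right)} = -2 + 6 \cdot 1 = -2 + 6 = 4$)
$c = -1806$ ($c = \left(-86\right) 21 = -1806$)
$K{\left(d \right)} = 4 \sqrt{d}$
$K{\left(-47 \right)} + \frac{1}{c - 20826} = 4 \sqrt{-47} + \frac{1}{-1806 - 20826} = 4 i \sqrt{47} + \frac{1}{-22632} = 4 i \sqrt{47} - \frac{1}{22632} = - \frac{1}{22632} + 4 i \sqrt{47}$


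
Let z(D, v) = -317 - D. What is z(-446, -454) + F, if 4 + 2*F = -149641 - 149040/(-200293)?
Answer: -29921021351/400586 ≈ -74693.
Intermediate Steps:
F = -29972696945/400586 (F = -2 + (-149641 - 149040/(-200293))/2 = -2 + (-149641 - 149040*(-1/200293))/2 = -2 + (-149641 + 149040/200293)/2 = -2 + (½)*(-29971895773/200293) = -2 - 29971895773/400586 = -29972696945/400586 ≈ -74822.)
z(-446, -454) + F = (-317 - 1*(-446)) - 29972696945/400586 = (-317 + 446) - 29972696945/400586 = 129 - 29972696945/400586 = -29921021351/400586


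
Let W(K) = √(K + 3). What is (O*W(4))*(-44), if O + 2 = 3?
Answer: -44*√7 ≈ -116.41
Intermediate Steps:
O = 1 (O = -2 + 3 = 1)
W(K) = √(3 + K)
(O*W(4))*(-44) = (1*√(3 + 4))*(-44) = (1*√7)*(-44) = √7*(-44) = -44*√7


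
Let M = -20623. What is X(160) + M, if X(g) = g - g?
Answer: -20623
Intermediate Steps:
X(g) = 0
X(160) + M = 0 - 20623 = -20623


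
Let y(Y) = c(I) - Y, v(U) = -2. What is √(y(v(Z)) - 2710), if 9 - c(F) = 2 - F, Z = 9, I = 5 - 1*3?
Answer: I*√2699 ≈ 51.952*I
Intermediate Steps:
I = 2 (I = 5 - 3 = 2)
c(F) = 7 + F (c(F) = 9 - (2 - F) = 9 + (-2 + F) = 7 + F)
y(Y) = 9 - Y (y(Y) = (7 + 2) - Y = 9 - Y)
√(y(v(Z)) - 2710) = √((9 - 1*(-2)) - 2710) = √((9 + 2) - 2710) = √(11 - 2710) = √(-2699) = I*√2699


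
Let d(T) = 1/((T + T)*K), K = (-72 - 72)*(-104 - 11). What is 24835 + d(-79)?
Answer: 64980280799/2616480 ≈ 24835.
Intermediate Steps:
K = 16560 (K = -144*(-115) = 16560)
d(T) = 1/(33120*T) (d(T) = 1/((T + T)*16560) = (1/16560)/(2*T) = (1/(2*T))*(1/16560) = 1/(33120*T))
24835 + d(-79) = 24835 + (1/33120)/(-79) = 24835 + (1/33120)*(-1/79) = 24835 - 1/2616480 = 64980280799/2616480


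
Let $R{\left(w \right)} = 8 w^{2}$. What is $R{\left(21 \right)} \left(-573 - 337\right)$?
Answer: $-3210480$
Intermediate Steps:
$R{\left(21 \right)} \left(-573 - 337\right) = 8 \cdot 21^{2} \left(-573 - 337\right) = 8 \cdot 441 \left(-910\right) = 3528 \left(-910\right) = -3210480$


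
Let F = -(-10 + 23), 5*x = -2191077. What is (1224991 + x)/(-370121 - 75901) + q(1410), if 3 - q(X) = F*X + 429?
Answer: 19961977781/1115055 ≈ 17902.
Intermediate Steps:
x = -2191077/5 (x = (⅕)*(-2191077) = -2191077/5 ≈ -4.3822e+5)
F = -13 (F = -1*13 = -13)
q(X) = -426 + 13*X (q(X) = 3 - (-13*X + 429) = 3 - (429 - 13*X) = 3 + (-429 + 13*X) = -426 + 13*X)
(1224991 + x)/(-370121 - 75901) + q(1410) = (1224991 - 2191077/5)/(-370121 - 75901) + (-426 + 13*1410) = (3933878/5)/(-446022) + (-426 + 18330) = (3933878/5)*(-1/446022) + 17904 = -1966939/1115055 + 17904 = 19961977781/1115055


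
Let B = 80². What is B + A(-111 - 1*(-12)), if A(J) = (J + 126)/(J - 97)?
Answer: 1254373/196 ≈ 6399.9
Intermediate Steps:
A(J) = (126 + J)/(-97 + J)
B = 6400
B + A(-111 - 1*(-12)) = 6400 + (126 + (-111 - 1*(-12)))/(-97 + (-111 - 1*(-12))) = 6400 + (126 + (-111 + 12))/(-97 + (-111 + 12)) = 6400 + (126 - 99)/(-97 - 99) = 6400 + 27/(-196) = 6400 - 1/196*27 = 6400 - 27/196 = 1254373/196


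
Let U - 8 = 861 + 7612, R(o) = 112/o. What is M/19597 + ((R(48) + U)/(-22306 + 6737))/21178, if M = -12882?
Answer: -6371434380911/9692292549531 ≈ -0.65737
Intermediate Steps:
U = 8481 (U = 8 + (861 + 7612) = 8 + 8473 = 8481)
M/19597 + ((R(48) + U)/(-22306 + 6737))/21178 = -12882/19597 + ((112/48 + 8481)/(-22306 + 6737))/21178 = -12882*1/19597 + ((112*(1/48) + 8481)/(-15569))*(1/21178) = -12882/19597 + ((7/3 + 8481)*(-1/15569))*(1/21178) = -12882/19597 + ((25450/3)*(-1/15569))*(1/21178) = -12882/19597 - 25450/46707*1/21178 = -12882/19597 - 12725/494580423 = -6371434380911/9692292549531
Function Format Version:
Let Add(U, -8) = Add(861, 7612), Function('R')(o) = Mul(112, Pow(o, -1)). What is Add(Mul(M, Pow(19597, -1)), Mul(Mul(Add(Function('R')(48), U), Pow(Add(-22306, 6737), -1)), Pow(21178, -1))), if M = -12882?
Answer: Rational(-6371434380911, 9692292549531) ≈ -0.65737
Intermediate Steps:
U = 8481 (U = Add(8, Add(861, 7612)) = Add(8, 8473) = 8481)
Add(Mul(M, Pow(19597, -1)), Mul(Mul(Add(Function('R')(48), U), Pow(Add(-22306, 6737), -1)), Pow(21178, -1))) = Add(Mul(-12882, Pow(19597, -1)), Mul(Mul(Add(Mul(112, Pow(48, -1)), 8481), Pow(Add(-22306, 6737), -1)), Pow(21178, -1))) = Add(Mul(-12882, Rational(1, 19597)), Mul(Mul(Add(Mul(112, Rational(1, 48)), 8481), Pow(-15569, -1)), Rational(1, 21178))) = Add(Rational(-12882, 19597), Mul(Mul(Add(Rational(7, 3), 8481), Rational(-1, 15569)), Rational(1, 21178))) = Add(Rational(-12882, 19597), Mul(Mul(Rational(25450, 3), Rational(-1, 15569)), Rational(1, 21178))) = Add(Rational(-12882, 19597), Mul(Rational(-25450, 46707), Rational(1, 21178))) = Add(Rational(-12882, 19597), Rational(-12725, 494580423)) = Rational(-6371434380911, 9692292549531)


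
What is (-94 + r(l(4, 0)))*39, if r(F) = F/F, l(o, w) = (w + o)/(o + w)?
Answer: -3627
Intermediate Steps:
l(o, w) = 1 (l(o, w) = (o + w)/(o + w) = 1)
r(F) = 1
(-94 + r(l(4, 0)))*39 = (-94 + 1)*39 = -93*39 = -3627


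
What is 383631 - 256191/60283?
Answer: 23126171382/60283 ≈ 3.8363e+5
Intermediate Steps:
383631 - 256191/60283 = 23126171382/60283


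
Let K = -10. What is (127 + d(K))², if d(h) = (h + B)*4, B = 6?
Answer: 12321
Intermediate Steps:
d(h) = 24 + 4*h (d(h) = (h + 6)*4 = (6 + h)*4 = 24 + 4*h)
(127 + d(K))² = (127 + (24 + 4*(-10)))² = (127 + (24 - 40))² = (127 - 16)² = 111² = 12321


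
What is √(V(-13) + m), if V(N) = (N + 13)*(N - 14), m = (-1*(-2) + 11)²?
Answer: 13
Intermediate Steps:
m = 169 (m = (2 + 11)² = 13² = 169)
V(N) = (-14 + N)*(13 + N) (V(N) = (13 + N)*(-14 + N) = (-14 + N)*(13 + N))
√(V(-13) + m) = √((-182 + (-13)² - 1*(-13)) + 169) = √((-182 + 169 + 13) + 169) = √(0 + 169) = √169 = 13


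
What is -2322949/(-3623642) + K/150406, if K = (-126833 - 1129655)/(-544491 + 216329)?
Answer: 28664896695205731/44713508098159406 ≈ 0.64108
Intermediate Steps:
K = 628244/164081 (K = -1256488/(-328162) = -1256488*(-1/328162) = 628244/164081 ≈ 3.8289)
-2322949/(-3623642) + K/150406 = -2322949/(-3623642) + (628244/164081)/150406 = -2322949*(-1/3623642) + (628244/164081)*(1/150406) = 2322949/3623642 + 314122/12339383443 = 28664896695205731/44713508098159406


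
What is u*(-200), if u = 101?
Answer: -20200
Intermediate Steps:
u*(-200) = 101*(-200) = -20200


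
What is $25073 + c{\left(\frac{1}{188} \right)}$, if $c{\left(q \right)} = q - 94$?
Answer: $\frac{4696053}{188} \approx 24979.0$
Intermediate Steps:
$c{\left(q \right)} = -94 + q$
$25073 + c{\left(\frac{1}{188} \right)} = 25073 - \left(94 - \frac{1}{188}\right) = 25073 + \left(-94 + \frac{1}{188}\right) = 25073 - \frac{17671}{188} = \frac{4696053}{188}$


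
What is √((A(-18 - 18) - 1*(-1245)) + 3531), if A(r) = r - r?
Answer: 2*√1194 ≈ 69.109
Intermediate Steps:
A(r) = 0
√((A(-18 - 18) - 1*(-1245)) + 3531) = √((0 - 1*(-1245)) + 3531) = √((0 + 1245) + 3531) = √(1245 + 3531) = √4776 = 2*√1194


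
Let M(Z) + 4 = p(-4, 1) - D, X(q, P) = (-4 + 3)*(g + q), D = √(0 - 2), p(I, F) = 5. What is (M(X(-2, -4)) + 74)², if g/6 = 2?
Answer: (75 - I*√2)² ≈ 5623.0 - 212.13*I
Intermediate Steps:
g = 12 (g = 6*2 = 12)
D = I*√2 (D = √(-2) = I*√2 ≈ 1.4142*I)
X(q, P) = -12 - q (X(q, P) = (-4 + 3)*(12 + q) = -(12 + q) = -12 - q)
M(Z) = 1 - I*√2 (M(Z) = -4 + (5 - I*√2) = 1 - I*√2)
(M(X(-2, -4)) + 74)² = ((1 - I*√2) + 74)² = (75 - I*√2)²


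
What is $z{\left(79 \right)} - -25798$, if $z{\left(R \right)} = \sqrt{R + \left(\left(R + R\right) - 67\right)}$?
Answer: $25798 + \sqrt{170} \approx 25811.0$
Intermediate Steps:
$z{\left(R \right)} = \sqrt{-67 + 3 R}$ ($z{\left(R \right)} = \sqrt{R + \left(2 R - 67\right)} = \sqrt{R + \left(-67 + 2 R\right)} = \sqrt{-67 + 3 R}$)
$z{\left(79 \right)} - -25798 = \sqrt{-67 + 3 \cdot 79} - -25798 = \sqrt{-67 + 237} + 25798 = \sqrt{170} + 25798 = 25798 + \sqrt{170}$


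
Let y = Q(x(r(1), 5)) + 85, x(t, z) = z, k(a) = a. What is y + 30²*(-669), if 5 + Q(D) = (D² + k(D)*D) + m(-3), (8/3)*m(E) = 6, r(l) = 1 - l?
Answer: -2407871/4 ≈ -6.0197e+5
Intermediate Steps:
m(E) = 9/4 (m(E) = (3/8)*6 = 9/4)
Q(D) = -11/4 + 2*D² (Q(D) = -5 + ((D² + D*D) + 9/4) = -5 + ((D² + D²) + 9/4) = -5 + (2*D² + 9/4) = -5 + (9/4 + 2*D²) = -11/4 + 2*D²)
y = 529/4 (y = (-11/4 + 2*5²) + 85 = (-11/4 + 2*25) + 85 = (-11/4 + 50) + 85 = 189/4 + 85 = 529/4 ≈ 132.25)
y + 30²*(-669) = 529/4 + 30²*(-669) = 529/4 + 900*(-669) = 529/4 - 602100 = -2407871/4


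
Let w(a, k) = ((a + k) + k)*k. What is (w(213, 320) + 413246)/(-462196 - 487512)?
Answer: -343103/474854 ≈ -0.72254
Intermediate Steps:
w(a, k) = k*(a + 2*k) (w(a, k) = (a + 2*k)*k = k*(a + 2*k))
(w(213, 320) + 413246)/(-462196 - 487512) = (320*(213 + 2*320) + 413246)/(-462196 - 487512) = (320*(213 + 640) + 413246)/(-949708) = (320*853 + 413246)*(-1/949708) = (272960 + 413246)*(-1/949708) = 686206*(-1/949708) = -343103/474854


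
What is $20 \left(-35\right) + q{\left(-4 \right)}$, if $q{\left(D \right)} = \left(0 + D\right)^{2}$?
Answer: $-684$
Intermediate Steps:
$q{\left(D \right)} = D^{2}$
$20 \left(-35\right) + q{\left(-4 \right)} = 20 \left(-35\right) + \left(-4\right)^{2} = -700 + 16 = -684$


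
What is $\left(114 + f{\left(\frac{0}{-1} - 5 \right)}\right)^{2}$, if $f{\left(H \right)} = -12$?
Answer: $10404$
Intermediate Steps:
$\left(114 + f{\left(\frac{0}{-1} - 5 \right)}\right)^{2} = \left(114 - 12\right)^{2} = 102^{2} = 10404$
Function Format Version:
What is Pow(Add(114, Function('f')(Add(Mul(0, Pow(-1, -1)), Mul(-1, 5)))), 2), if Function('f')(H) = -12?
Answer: 10404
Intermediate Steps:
Pow(Add(114, Function('f')(Add(Mul(0, Pow(-1, -1)), Mul(-1, 5)))), 2) = Pow(Add(114, -12), 2) = Pow(102, 2) = 10404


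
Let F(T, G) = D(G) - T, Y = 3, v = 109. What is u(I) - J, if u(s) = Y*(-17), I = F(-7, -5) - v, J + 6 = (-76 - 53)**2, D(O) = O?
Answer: -16686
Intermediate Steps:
F(T, G) = G - T
J = 16635 (J = -6 + (-76 - 53)**2 = -6 + (-129)**2 = -6 + 16641 = 16635)
I = -107 (I = (-5 - 1*(-7)) - 1*109 = (-5 + 7) - 109 = 2 - 109 = -107)
u(s) = -51 (u(s) = 3*(-17) = -51)
u(I) - J = -51 - 1*16635 = -51 - 16635 = -16686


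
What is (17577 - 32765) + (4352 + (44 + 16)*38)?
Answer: -8556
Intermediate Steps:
(17577 - 32765) + (4352 + (44 + 16)*38) = -15188 + (4352 + 60*38) = -15188 + (4352 + 2280) = -15188 + 6632 = -8556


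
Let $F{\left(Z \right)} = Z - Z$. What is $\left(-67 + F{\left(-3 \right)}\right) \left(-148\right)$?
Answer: $9916$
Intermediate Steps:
$F{\left(Z \right)} = 0$
$\left(-67 + F{\left(-3 \right)}\right) \left(-148\right) = \left(-67 + 0\right) \left(-148\right) = \left(-67\right) \left(-148\right) = 9916$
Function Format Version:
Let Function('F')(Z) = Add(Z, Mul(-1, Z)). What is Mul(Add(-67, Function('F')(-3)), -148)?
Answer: 9916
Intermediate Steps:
Function('F')(Z) = 0
Mul(Add(-67, Function('F')(-3)), -148) = Mul(Add(-67, 0), -148) = Mul(-67, -148) = 9916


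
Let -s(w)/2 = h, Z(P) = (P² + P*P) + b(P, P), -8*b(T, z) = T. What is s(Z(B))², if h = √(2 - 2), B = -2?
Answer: 0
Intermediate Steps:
b(T, z) = -T/8
Z(P) = 2*P² - P/8 (Z(P) = (P² + P*P) - P/8 = (P² + P²) - P/8 = 2*P² - P/8)
h = 0 (h = √0 = 0)
s(w) = 0 (s(w) = -2*0 = 0)
s(Z(B))² = 0² = 0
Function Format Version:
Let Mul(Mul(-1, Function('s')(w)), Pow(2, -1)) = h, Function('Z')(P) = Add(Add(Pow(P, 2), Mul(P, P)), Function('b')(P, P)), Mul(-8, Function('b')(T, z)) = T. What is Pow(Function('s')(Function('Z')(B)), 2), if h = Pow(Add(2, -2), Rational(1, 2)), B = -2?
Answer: 0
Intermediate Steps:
Function('b')(T, z) = Mul(Rational(-1, 8), T)
Function('Z')(P) = Add(Mul(2, Pow(P, 2)), Mul(Rational(-1, 8), P)) (Function('Z')(P) = Add(Add(Pow(P, 2), Mul(P, P)), Mul(Rational(-1, 8), P)) = Add(Add(Pow(P, 2), Pow(P, 2)), Mul(Rational(-1, 8), P)) = Add(Mul(2, Pow(P, 2)), Mul(Rational(-1, 8), P)))
h = 0 (h = Pow(0, Rational(1, 2)) = 0)
Function('s')(w) = 0 (Function('s')(w) = Mul(-2, 0) = 0)
Pow(Function('s')(Function('Z')(B)), 2) = Pow(0, 2) = 0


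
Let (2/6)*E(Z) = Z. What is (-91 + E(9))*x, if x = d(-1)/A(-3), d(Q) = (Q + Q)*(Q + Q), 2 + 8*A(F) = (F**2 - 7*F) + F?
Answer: -2048/25 ≈ -81.920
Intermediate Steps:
A(F) = -1/4 - 3*F/4 + F**2/8 (A(F) = -1/4 + ((F**2 - 7*F) + F)/8 = -1/4 + (F**2 - 6*F)/8 = -1/4 + (-3*F/4 + F**2/8) = -1/4 - 3*F/4 + F**2/8)
d(Q) = 4*Q**2 (d(Q) = (2*Q)*(2*Q) = 4*Q**2)
E(Z) = 3*Z
x = 32/25 (x = (4*(-1)**2)/(-1/4 - 3/4*(-3) + (1/8)*(-3)**2) = (4*1)/(-1/4 + 9/4 + (1/8)*9) = 4/(-1/4 + 9/4 + 9/8) = 4/(25/8) = 4*(8/25) = 32/25 ≈ 1.2800)
(-91 + E(9))*x = (-91 + 3*9)*(32/25) = (-91 + 27)*(32/25) = -64*32/25 = -2048/25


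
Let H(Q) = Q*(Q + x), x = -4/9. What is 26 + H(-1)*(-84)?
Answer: -286/3 ≈ -95.333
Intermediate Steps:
x = -4/9 (x = -4*⅑ = -4/9 ≈ -0.44444)
H(Q) = Q*(-4/9 + Q) (H(Q) = Q*(Q - 4/9) = Q*(-4/9 + Q))
26 + H(-1)*(-84) = 26 + ((⅑)*(-1)*(-4 + 9*(-1)))*(-84) = 26 + ((⅑)*(-1)*(-4 - 9))*(-84) = 26 + ((⅑)*(-1)*(-13))*(-84) = 26 + (13/9)*(-84) = 26 - 364/3 = -286/3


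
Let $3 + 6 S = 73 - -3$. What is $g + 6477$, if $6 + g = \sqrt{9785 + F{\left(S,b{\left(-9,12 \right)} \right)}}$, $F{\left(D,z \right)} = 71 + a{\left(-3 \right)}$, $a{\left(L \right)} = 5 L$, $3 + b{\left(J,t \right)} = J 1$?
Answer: $6471 + \sqrt{9841} \approx 6570.2$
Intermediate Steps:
$S = \frac{73}{6}$ ($S = - \frac{1}{2} + \frac{73 - -3}{6} = - \frac{1}{2} + \frac{73 + 3}{6} = - \frac{1}{2} + \frac{1}{6} \cdot 76 = - \frac{1}{2} + \frac{38}{3} = \frac{73}{6} \approx 12.167$)
$b{\left(J,t \right)} = -3 + J$ ($b{\left(J,t \right)} = -3 + J 1 = -3 + J$)
$F{\left(D,z \right)} = 56$ ($F{\left(D,z \right)} = 71 + 5 \left(-3\right) = 71 - 15 = 56$)
$g = -6 + \sqrt{9841}$ ($g = -6 + \sqrt{9785 + 56} = -6 + \sqrt{9841} \approx 93.202$)
$g + 6477 = \left(-6 + \sqrt{9841}\right) + 6477 = 6471 + \sqrt{9841}$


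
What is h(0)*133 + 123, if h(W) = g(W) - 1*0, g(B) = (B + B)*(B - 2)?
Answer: 123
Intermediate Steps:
g(B) = 2*B*(-2 + B) (g(B) = (2*B)*(-2 + B) = 2*B*(-2 + B))
h(W) = 2*W*(-2 + W) (h(W) = 2*W*(-2 + W) - 1*0 = 2*W*(-2 + W) + 0 = 2*W*(-2 + W))
h(0)*133 + 123 = (2*0*(-2 + 0))*133 + 123 = (2*0*(-2))*133 + 123 = 0*133 + 123 = 0 + 123 = 123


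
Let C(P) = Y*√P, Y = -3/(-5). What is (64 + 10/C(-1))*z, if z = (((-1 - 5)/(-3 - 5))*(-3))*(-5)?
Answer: 720 - 375*I/2 ≈ 720.0 - 187.5*I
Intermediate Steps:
Y = ⅗ (Y = -3*(-⅕) = ⅗ ≈ 0.60000)
C(P) = 3*√P/5
z = 45/4 (z = (-6/(-8)*(-3))*(-5) = (-6*(-⅛)*(-3))*(-5) = ((¾)*(-3))*(-5) = -9/4*(-5) = 45/4 ≈ 11.250)
(64 + 10/C(-1))*z = (64 + 10/((3*√(-1)/5)))*(45/4) = (64 + 10/((3*I/5)))*(45/4) = (64 + 10*(-5*I/3))*(45/4) = (64 - 50*I/3)*(45/4) = 720 - 375*I/2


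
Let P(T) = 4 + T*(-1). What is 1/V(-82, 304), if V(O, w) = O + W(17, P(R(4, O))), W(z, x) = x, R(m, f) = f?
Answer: ¼ ≈ 0.25000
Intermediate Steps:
P(T) = 4 - T
V(O, w) = 4 (V(O, w) = O + (4 - O) = 4)
1/V(-82, 304) = 1/4 = ¼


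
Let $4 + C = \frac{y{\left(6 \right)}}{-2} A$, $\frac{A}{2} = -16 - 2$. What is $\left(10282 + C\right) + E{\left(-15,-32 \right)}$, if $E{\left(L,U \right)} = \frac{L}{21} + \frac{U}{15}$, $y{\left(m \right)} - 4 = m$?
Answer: $\frac{1097791}{105} \approx 10455.0$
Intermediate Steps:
$y{\left(m \right)} = 4 + m$
$A = -36$ ($A = 2 \left(-16 - 2\right) = 2 \left(-18\right) = -36$)
$C = 176$ ($C = -4 + \frac{4 + 6}{-2} \left(-36\right) = -4 + 10 \left(- \frac{1}{2}\right) \left(-36\right) = -4 - -180 = -4 + 180 = 176$)
$E{\left(L,U \right)} = \frac{U}{15} + \frac{L}{21}$ ($E{\left(L,U \right)} = L \frac{1}{21} + U \frac{1}{15} = \frac{L}{21} + \frac{U}{15} = \frac{U}{15} + \frac{L}{21}$)
$\left(10282 + C\right) + E{\left(-15,-32 \right)} = \left(10282 + 176\right) + \left(\frac{1}{15} \left(-32\right) + \frac{1}{21} \left(-15\right)\right) = 10458 - \frac{299}{105} = \frac{1097791}{105}$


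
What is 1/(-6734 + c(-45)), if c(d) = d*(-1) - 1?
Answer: -1/6690 ≈ -0.00014948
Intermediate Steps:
c(d) = -1 - d (c(d) = -d - 1 = -1 - d)
1/(-6734 + c(-45)) = 1/(-6734 + (-1 - 1*(-45))) = 1/(-6734 + (-1 + 45)) = 1/(-6734 + 44) = 1/(-6690) = -1/6690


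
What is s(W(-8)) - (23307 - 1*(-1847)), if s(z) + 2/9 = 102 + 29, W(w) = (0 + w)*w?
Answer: -225209/9 ≈ -25023.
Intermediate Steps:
W(w) = w² (W(w) = w*w = w²)
s(z) = 1177/9 (s(z) = -2/9 + (102 + 29) = -2/9 + 131 = 1177/9)
s(W(-8)) - (23307 - 1*(-1847)) = 1177/9 - (23307 - 1*(-1847)) = 1177/9 - (23307 + 1847) = 1177/9 - 1*25154 = 1177/9 - 25154 = -225209/9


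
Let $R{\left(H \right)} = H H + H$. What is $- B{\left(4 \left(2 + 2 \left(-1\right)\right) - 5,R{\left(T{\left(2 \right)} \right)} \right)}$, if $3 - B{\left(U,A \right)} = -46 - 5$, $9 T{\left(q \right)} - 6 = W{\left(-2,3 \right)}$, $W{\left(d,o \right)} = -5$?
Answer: $-54$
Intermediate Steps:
$T{\left(q \right)} = \frac{1}{9}$ ($T{\left(q \right)} = \frac{2}{3} + \frac{1}{9} \left(-5\right) = \frac{2}{3} - \frac{5}{9} = \frac{1}{9}$)
$R{\left(H \right)} = H + H^{2}$ ($R{\left(H \right)} = H^{2} + H = H + H^{2}$)
$B{\left(U,A \right)} = 54$ ($B{\left(U,A \right)} = 3 - \left(-46 - 5\right) = 3 - -51 = 3 + 51 = 54$)
$- B{\left(4 \left(2 + 2 \left(-1\right)\right) - 5,R{\left(T{\left(2 \right)} \right)} \right)} = \left(-1\right) 54 = -54$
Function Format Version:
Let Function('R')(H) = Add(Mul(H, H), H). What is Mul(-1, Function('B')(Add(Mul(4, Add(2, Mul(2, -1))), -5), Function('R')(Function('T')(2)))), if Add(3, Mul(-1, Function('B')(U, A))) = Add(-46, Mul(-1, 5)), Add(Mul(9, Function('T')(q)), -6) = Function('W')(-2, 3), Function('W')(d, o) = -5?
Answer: -54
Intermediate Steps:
Function('T')(q) = Rational(1, 9) (Function('T')(q) = Add(Rational(2, 3), Mul(Rational(1, 9), -5)) = Add(Rational(2, 3), Rational(-5, 9)) = Rational(1, 9))
Function('R')(H) = Add(H, Pow(H, 2)) (Function('R')(H) = Add(Pow(H, 2), H) = Add(H, Pow(H, 2)))
Function('B')(U, A) = 54 (Function('B')(U, A) = Add(3, Mul(-1, Add(-46, Mul(-1, 5)))) = Add(3, Mul(-1, Add(-46, -5))) = Add(3, Mul(-1, -51)) = Add(3, 51) = 54)
Mul(-1, Function('B')(Add(Mul(4, Add(2, Mul(2, -1))), -5), Function('R')(Function('T')(2)))) = Mul(-1, 54) = -54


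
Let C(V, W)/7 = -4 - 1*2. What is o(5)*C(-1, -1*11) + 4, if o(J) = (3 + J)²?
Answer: -2684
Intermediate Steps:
C(V, W) = -42 (C(V, W) = 7*(-4 - 1*2) = 7*(-4 - 2) = 7*(-6) = -42)
o(5)*C(-1, -1*11) + 4 = (3 + 5)²*(-42) + 4 = 8²*(-42) + 4 = 64*(-42) + 4 = -2688 + 4 = -2684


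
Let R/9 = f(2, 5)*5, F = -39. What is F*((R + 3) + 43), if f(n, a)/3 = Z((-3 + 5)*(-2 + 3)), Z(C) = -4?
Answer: 19266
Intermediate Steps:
f(n, a) = -12 (f(n, a) = 3*(-4) = -12)
R = -540 (R = 9*(-12*5) = 9*(-60) = -540)
F*((R + 3) + 43) = -39*((-540 + 3) + 43) = -39*(-537 + 43) = -39*(-494) = 19266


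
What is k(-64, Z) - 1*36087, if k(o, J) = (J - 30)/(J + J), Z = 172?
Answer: -6206893/172 ≈ -36087.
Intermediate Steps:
k(o, J) = (-30 + J)/(2*J) (k(o, J) = (-30 + J)/((2*J)) = (-30 + J)*(1/(2*J)) = (-30 + J)/(2*J))
k(-64, Z) - 1*36087 = (1/2)*(-30 + 172)/172 - 1*36087 = (1/2)*(1/172)*142 - 36087 = 71/172 - 36087 = -6206893/172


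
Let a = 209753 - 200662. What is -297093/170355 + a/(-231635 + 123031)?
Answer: -11271395159/6167078140 ≈ -1.8277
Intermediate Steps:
a = 9091
-297093/170355 + a/(-231635 + 123031) = -297093/170355 + 9091/(-231635 + 123031) = -297093*1/170355 + 9091/(-108604) = -99031/56785 + 9091*(-1/108604) = -99031/56785 - 9091/108604 = -11271395159/6167078140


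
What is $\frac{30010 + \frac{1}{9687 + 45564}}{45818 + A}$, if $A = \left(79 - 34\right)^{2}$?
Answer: $\frac{1658082511}{2643373593} \approx 0.62726$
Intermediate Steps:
$A = 2025$ ($A = 45^{2} = 2025$)
$\frac{30010 + \frac{1}{9687 + 45564}}{45818 + A} = \frac{30010 + \frac{1}{9687 + 45564}}{45818 + 2025} = \frac{30010 + \frac{1}{55251}}{47843} = \left(30010 + \frac{1}{55251}\right) \frac{1}{47843} = \frac{1658082511}{55251} \cdot \frac{1}{47843} = \frac{1658082511}{2643373593}$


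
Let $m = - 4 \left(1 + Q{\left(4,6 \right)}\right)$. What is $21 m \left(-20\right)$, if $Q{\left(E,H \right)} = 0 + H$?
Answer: $11760$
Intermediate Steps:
$Q{\left(E,H \right)} = H$
$m = -28$ ($m = - 4 \left(1 + 6\right) = \left(-4\right) 7 = -28$)
$21 m \left(-20\right) = 21 \left(-28\right) \left(-20\right) = \left(-588\right) \left(-20\right) = 11760$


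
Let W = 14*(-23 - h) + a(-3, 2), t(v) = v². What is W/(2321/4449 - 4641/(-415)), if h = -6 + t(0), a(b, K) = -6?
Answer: -112626435/5402756 ≈ -20.846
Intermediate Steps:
h = -6 (h = -6 + 0² = -6 + 0 = -6)
W = -244 (W = 14*(-23 - 1*(-6)) - 6 = 14*(-23 + 6) - 6 = 14*(-17) - 6 = -238 - 6 = -244)
W/(2321/4449 - 4641/(-415)) = -244/(2321/4449 - 4641/(-415)) = -244/(2321*(1/4449) - 4641*(-1/415)) = -244/(2321/4449 + 4641/415) = -244/21611024/1846335 = -244*1846335/21611024 = -112626435/5402756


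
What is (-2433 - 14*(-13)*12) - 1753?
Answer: -2002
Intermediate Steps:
(-2433 - 14*(-13)*12) - 1753 = (-2433 + 182*12) - 1753 = (-2433 + 2184) - 1753 = -249 - 1753 = -2002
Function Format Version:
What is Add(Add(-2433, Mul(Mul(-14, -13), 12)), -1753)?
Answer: -2002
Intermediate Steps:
Add(Add(-2433, Mul(Mul(-14, -13), 12)), -1753) = Add(Add(-2433, Mul(182, 12)), -1753) = Add(Add(-2433, 2184), -1753) = Add(-249, -1753) = -2002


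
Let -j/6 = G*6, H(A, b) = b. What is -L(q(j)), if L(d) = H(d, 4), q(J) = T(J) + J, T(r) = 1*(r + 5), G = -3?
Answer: -4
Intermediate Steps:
j = 108 (j = -(-18)*6 = -6*(-18) = 108)
T(r) = 5 + r (T(r) = 1*(5 + r) = 5 + r)
q(J) = 5 + 2*J (q(J) = (5 + J) + J = 5 + 2*J)
L(d) = 4
-L(q(j)) = -1*4 = -4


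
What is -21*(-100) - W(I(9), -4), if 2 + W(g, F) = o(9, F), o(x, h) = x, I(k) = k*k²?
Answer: 2093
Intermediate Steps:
I(k) = k³
W(g, F) = 7 (W(g, F) = -2 + 9 = 7)
-21*(-100) - W(I(9), -4) = -21*(-100) - 1*7 = 2100 - 7 = 2093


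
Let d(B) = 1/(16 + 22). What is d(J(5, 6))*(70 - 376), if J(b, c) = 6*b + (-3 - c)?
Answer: -153/19 ≈ -8.0526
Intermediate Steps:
J(b, c) = -3 - c + 6*b
d(B) = 1/38
d(J(5, 6))*(70 - 376) = (70 - 376)/38 = (1/38)*(-306) = -153/19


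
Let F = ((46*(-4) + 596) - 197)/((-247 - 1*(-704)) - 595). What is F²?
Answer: 46225/19044 ≈ 2.4273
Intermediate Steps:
F = -215/138 (F = ((-184 + 596) - 197)/((-247 + 704) - 595) = (412 - 197)/(457 - 595) = 215/(-138) = 215*(-1/138) = -215/138 ≈ -1.5580)
F² = (-215/138)² = 46225/19044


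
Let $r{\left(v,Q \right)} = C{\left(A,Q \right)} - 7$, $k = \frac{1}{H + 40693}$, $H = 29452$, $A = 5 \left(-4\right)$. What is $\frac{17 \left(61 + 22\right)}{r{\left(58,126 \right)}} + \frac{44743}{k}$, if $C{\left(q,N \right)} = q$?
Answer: $\frac{84739437434}{27} \approx 3.1385 \cdot 10^{9}$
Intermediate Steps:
$A = -20$
$k = \frac{1}{70145}$ ($k = \frac{1}{29452 + 40693} = \frac{1}{70145} \approx 1.4256 \cdot 10^{-5}$)
$r{\left(v,Q \right)} = -27$ ($r{\left(v,Q \right)} = -20 - 7 = -27$)
$\frac{17 \left(61 + 22\right)}{r{\left(58,126 \right)}} + \frac{44743}{k} = \frac{17 \left(61 + 22\right)}{-27} + 44743 \frac{1}{\frac{1}{70145}} = 17 \cdot 83 \left(- \frac{1}{27}\right) + 44743 \cdot 70145 = 1411 \left(- \frac{1}{27}\right) + 3138497735 = - \frac{1411}{27} + 3138497735 = \frac{84739437434}{27}$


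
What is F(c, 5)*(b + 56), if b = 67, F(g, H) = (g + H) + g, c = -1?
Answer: 369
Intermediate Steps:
F(g, H) = H + 2*g (F(g, H) = (H + g) + g = H + 2*g)
F(c, 5)*(b + 56) = (5 + 2*(-1))*(67 + 56) = (5 - 2)*123 = 3*123 = 369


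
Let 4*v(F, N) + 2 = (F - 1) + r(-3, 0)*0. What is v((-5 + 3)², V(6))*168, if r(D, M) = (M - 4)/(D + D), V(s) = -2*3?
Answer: 42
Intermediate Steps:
V(s) = -6
r(D, M) = (-4 + M)/(2*D) (r(D, M) = (-4 + M)/((2*D)) = (-4 + M)*(1/(2*D)) = (-4 + M)/(2*D))
v(F, N) = -¾ + F/4 (v(F, N) = -½ + ((F - 1) + ((½)*(-4 + 0)/(-3))*0)/4 = -½ + ((-1 + F) + ((½)*(-⅓)*(-4))*0)/4 = -½ + ((-1 + F) + (⅔)*0)/4 = -½ + ((-1 + F) + 0)/4 = -½ + (-1 + F)/4 = -½ + (-¼ + F/4) = -¾ + F/4)
v((-5 + 3)², V(6))*168 = (-¾ + (-5 + 3)²/4)*168 = (-¾ + (¼)*(-2)²)*168 = (-¾ + (¼)*4)*168 = (-¾ + 1)*168 = (¼)*168 = 42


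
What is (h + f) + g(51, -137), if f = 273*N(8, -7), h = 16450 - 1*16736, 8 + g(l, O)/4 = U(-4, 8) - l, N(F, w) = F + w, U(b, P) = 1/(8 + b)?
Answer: -248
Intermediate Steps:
g(l, O) = -31 - 4*l (g(l, O) = -32 + 4*(1/(8 - 4) - l) = -32 + 4*(1/4 - l) = -32 + 4*(¼ - l) = -32 + (1 - 4*l) = -31 - 4*l)
h = -286 (h = 16450 - 16736 = -286)
f = 273 (f = 273*(8 - 7) = 273*1 = 273)
(h + f) + g(51, -137) = (-286 + 273) + (-31 - 4*51) = -13 + (-31 - 204) = -13 - 235 = -248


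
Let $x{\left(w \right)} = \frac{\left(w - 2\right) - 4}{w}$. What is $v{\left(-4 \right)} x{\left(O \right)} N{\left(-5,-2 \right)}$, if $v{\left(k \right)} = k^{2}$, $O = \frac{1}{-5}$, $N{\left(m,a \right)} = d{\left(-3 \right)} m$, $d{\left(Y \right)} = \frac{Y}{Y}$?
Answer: $-2480$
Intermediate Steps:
$d{\left(Y \right)} = 1$
$N{\left(m,a \right)} = m$ ($N{\left(m,a \right)} = 1 m = m$)
$O = - \frac{1}{5} \approx -0.2$
$x{\left(w \right)} = \frac{-6 + w}{w}$ ($x{\left(w \right)} = \frac{\left(-2 + w\right) - 4}{w} = \frac{-6 + w}{w}$)
$v{\left(-4 \right)} x{\left(O \right)} N{\left(-5,-2 \right)} = \left(-4\right)^{2} \frac{-6 - \frac{1}{5}}{- \frac{1}{5}} \left(-5\right) = 16 \left(\left(-5\right) \left(- \frac{31}{5}\right)\right) \left(-5\right) = 16 \cdot 31 \left(-5\right) = 496 \left(-5\right) = -2480$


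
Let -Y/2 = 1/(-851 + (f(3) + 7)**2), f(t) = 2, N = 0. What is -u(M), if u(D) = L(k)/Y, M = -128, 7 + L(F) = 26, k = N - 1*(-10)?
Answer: -7315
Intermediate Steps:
k = 10 (k = 0 - 1*(-10) = 0 + 10 = 10)
L(F) = 19 (L(F) = -7 + 26 = 19)
Y = 1/385 (Y = -2/(-851 + (2 + 7)**2) = -2/(-851 + 9**2) = -2/(-851 + 81) = -2/(-770) = -2*(-1/770) = 1/385 ≈ 0.0025974)
u(D) = 7315 (u(D) = 19/(1/385) = 19*385 = 7315)
-u(M) = -1*7315 = -7315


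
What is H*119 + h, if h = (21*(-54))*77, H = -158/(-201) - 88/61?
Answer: -1071563948/12261 ≈ -87396.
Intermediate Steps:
H = -8050/12261 (H = -158*(-1/201) - 88*1/61 = 158/201 - 88/61 = -8050/12261 ≈ -0.65655)
h = -87318 (h = -1134*77 = -87318)
H*119 + h = -8050/12261*119 - 87318 = -957950/12261 - 87318 = -1071563948/12261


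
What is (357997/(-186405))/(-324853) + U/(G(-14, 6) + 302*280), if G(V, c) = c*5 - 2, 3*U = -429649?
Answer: -8672323570254359/5122160654457420 ≈ -1.6931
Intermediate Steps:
U = -429649/3 (U = (⅓)*(-429649) = -429649/3 ≈ -1.4322e+5)
G(V, c) = -2 + 5*c (G(V, c) = 5*c - 2 = -2 + 5*c)
(357997/(-186405))/(-324853) + U/(G(-14, 6) + 302*280) = (357997/(-186405))/(-324853) - 429649/(3*((-2 + 5*6) + 302*280)) = (357997*(-1/186405))*(-1/324853) - 429649/(3*((-2 + 30) + 84560)) = -357997/186405*(-1/324853) - 429649/(3*(28 + 84560)) = 357997/60554223465 - 429649/3/84588 = 357997/60554223465 - 429649/3*1/84588 = 357997/60554223465 - 429649/253764 = -8672323570254359/5122160654457420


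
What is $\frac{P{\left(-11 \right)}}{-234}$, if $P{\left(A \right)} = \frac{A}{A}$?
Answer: $- \frac{1}{234} \approx -0.0042735$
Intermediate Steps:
$P{\left(A \right)} = 1$
$\frac{P{\left(-11 \right)}}{-234} = 1 \frac{1}{-234} = 1 \left(- \frac{1}{234}\right) = - \frac{1}{234}$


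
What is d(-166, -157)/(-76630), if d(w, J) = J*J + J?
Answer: -12246/38315 ≈ -0.31961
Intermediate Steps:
d(w, J) = J + J**2 (d(w, J) = J**2 + J = J + J**2)
d(-166, -157)/(-76630) = -157*(1 - 157)/(-76630) = -157*(-156)*(-1/76630) = 24492*(-1/76630) = -12246/38315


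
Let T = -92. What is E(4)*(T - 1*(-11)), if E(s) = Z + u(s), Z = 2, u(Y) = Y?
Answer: -486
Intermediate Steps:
E(s) = 2 + s
E(4)*(T - 1*(-11)) = (2 + 4)*(-92 - 1*(-11)) = 6*(-92 + 11) = 6*(-81) = -486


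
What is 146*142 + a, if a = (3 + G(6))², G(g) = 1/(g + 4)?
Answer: 2074161/100 ≈ 20742.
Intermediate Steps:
G(g) = 1/(4 + g)
a = 961/100 (a = (3 + 1/(4 + 6))² = (3 + 1/10)² = (3 + ⅒)² = (31/10)² = 961/100 ≈ 9.6100)
146*142 + a = 146*142 + 961/100 = 20732 + 961/100 = 2074161/100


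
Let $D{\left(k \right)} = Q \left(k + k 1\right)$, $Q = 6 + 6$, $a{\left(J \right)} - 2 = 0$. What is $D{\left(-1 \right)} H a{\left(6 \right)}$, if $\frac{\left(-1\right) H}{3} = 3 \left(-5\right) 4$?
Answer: $-8640$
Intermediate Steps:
$a{\left(J \right)} = 2$ ($a{\left(J \right)} = 2 + 0 = 2$)
$H = 180$ ($H = - 3 \cdot 3 \left(-5\right) 4 = - 3 \left(\left(-15\right) 4\right) = \left(-3\right) \left(-60\right) = 180$)
$Q = 12$
$D{\left(k \right)} = 24 k$ ($D{\left(k \right)} = 12 \left(k + k 1\right) = 12 \left(k + k\right) = 12 \cdot 2 k = 24 k$)
$D{\left(-1 \right)} H a{\left(6 \right)} = 24 \left(-1\right) 180 \cdot 2 = \left(-24\right) 180 \cdot 2 = \left(-4320\right) 2 = -8640$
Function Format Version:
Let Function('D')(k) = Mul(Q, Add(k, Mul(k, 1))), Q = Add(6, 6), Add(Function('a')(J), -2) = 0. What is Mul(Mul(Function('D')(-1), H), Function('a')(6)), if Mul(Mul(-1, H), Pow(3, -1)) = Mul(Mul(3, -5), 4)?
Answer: -8640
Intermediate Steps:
Function('a')(J) = 2 (Function('a')(J) = Add(2, 0) = 2)
H = 180 (H = Mul(-3, Mul(Mul(3, -5), 4)) = Mul(-3, Mul(-15, 4)) = Mul(-3, -60) = 180)
Q = 12
Function('D')(k) = Mul(24, k) (Function('D')(k) = Mul(12, Add(k, Mul(k, 1))) = Mul(12, Add(k, k)) = Mul(12, Mul(2, k)) = Mul(24, k))
Mul(Mul(Function('D')(-1), H), Function('a')(6)) = Mul(Mul(Mul(24, -1), 180), 2) = Mul(Mul(-24, 180), 2) = Mul(-4320, 2) = -8640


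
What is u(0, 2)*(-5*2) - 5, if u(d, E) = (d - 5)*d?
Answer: -5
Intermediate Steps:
u(d, E) = d*(-5 + d) (u(d, E) = (-5 + d)*d = d*(-5 + d))
u(0, 2)*(-5*2) - 5 = (0*(-5 + 0))*(-5*2) - 5 = (0*(-5))*(-10) - 5 = 0*(-10) - 5 = 0 - 5 = -5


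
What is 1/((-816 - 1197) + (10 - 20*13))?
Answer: -1/2263 ≈ -0.00044189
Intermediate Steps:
1/((-816 - 1197) + (10 - 20*13)) = 1/(-2013 + (10 - 260)) = 1/(-2013 - 250) = 1/(-2263) = -1/2263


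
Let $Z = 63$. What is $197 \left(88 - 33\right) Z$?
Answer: $682605$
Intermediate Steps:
$197 \left(88 - 33\right) Z = 197 \left(88 - 33\right) 63 = 197 \cdot 55 \cdot 63 = 10835 \cdot 63 = 682605$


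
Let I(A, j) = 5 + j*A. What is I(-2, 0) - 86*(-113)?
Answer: 9723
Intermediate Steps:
I(A, j) = 5 + A*j
I(-2, 0) - 86*(-113) = (5 - 2*0) - 86*(-113) = (5 + 0) + 9718 = 5 + 9718 = 9723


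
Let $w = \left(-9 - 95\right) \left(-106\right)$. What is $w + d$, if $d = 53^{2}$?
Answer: $13833$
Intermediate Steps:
$d = 2809$
$w = 11024$ ($w = \left(-104\right) \left(-106\right) = 11024$)
$w + d = 11024 + 2809 = 13833$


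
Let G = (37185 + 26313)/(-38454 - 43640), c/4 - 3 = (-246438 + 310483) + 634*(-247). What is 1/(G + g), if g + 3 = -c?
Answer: 41047/15195444510 ≈ 2.7013e-6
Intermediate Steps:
c = -370200 (c = 12 + 4*((-246438 + 310483) + 634*(-247)) = 12 + 4*(64045 - 156598) = 12 + 4*(-92553) = 12 - 370212 = -370200)
G = -31749/41047 (G = 63498/(-82094) = 63498*(-1/82094) = -31749/41047 ≈ -0.77348)
g = 370197 (g = -3 - 1*(-370200) = -3 + 370200 = 370197)
1/(G + g) = 1/(-31749/41047 + 370197) = 1/(15195444510/41047) = 41047/15195444510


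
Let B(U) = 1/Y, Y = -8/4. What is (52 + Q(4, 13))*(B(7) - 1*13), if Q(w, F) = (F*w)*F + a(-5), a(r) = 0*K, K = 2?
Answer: -9828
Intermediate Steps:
a(r) = 0 (a(r) = 0*2 = 0)
Y = -2 (Y = -8*¼ = -2)
B(U) = -½ (B(U) = 1/(-2) = -½)
Q(w, F) = w*F² (Q(w, F) = (F*w)*F + 0 = w*F² + 0 = w*F²)
(52 + Q(4, 13))*(B(7) - 1*13) = (52 + 4*13²)*(-½ - 1*13) = (52 + 4*169)*(-½ - 13) = (52 + 676)*(-27/2) = 728*(-27/2) = -9828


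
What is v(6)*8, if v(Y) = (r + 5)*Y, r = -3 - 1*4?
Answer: -96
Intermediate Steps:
r = -7 (r = -3 - 4 = -7)
v(Y) = -2*Y (v(Y) = (-7 + 5)*Y = -2*Y)
v(6)*8 = -2*6*8 = -12*8 = -96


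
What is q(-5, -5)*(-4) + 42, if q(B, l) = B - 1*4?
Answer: 78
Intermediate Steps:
q(B, l) = -4 + B (q(B, l) = B - 4 = -4 + B)
q(-5, -5)*(-4) + 42 = (-4 - 5)*(-4) + 42 = -9*(-4) + 42 = 36 + 42 = 78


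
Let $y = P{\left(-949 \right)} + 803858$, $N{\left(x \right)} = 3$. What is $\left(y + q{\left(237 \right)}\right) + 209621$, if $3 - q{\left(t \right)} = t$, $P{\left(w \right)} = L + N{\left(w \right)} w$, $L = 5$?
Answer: $1010403$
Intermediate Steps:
$P{\left(w \right)} = 5 + 3 w$
$y = 801016$ ($y = \left(5 + 3 \left(-949\right)\right) + 803858 = \left(5 - 2847\right) + 803858 = -2842 + 803858 = 801016$)
$q{\left(t \right)} = 3 - t$
$\left(y + q{\left(237 \right)}\right) + 209621 = \left(801016 + \left(3 - 237\right)\right) + 209621 = \left(801016 - 234\right) + 209621 = 800782 + 209621 = 1010403$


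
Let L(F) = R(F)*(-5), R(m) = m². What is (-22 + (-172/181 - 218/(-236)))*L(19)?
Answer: 849149615/21358 ≈ 39758.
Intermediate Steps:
L(F) = -5*F² (L(F) = F²*(-5) = -5*F²)
(-22 + (-172/181 - 218/(-236)))*L(19) = (-22 + (-172/181 - 218/(-236)))*(-5*19²) = (-22 + (-172*1/181 - 218*(-1/236)))*(-5*361) = (-22 + (-172/181 + 109/118))*(-1805) = (-22 - 567/21358)*(-1805) = -470443/21358*(-1805) = 849149615/21358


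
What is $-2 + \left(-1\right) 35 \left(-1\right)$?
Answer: $33$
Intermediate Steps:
$-2 + \left(-1\right) 35 \left(-1\right) = -2 - -35 = -2 + 35 = 33$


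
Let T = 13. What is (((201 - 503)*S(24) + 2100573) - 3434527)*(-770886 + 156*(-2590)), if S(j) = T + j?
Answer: 1580425860528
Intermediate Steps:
S(j) = 13 + j
(((201 - 503)*S(24) + 2100573) - 3434527)*(-770886 + 156*(-2590)) = (((201 - 503)*(13 + 24) + 2100573) - 3434527)*(-770886 + 156*(-2590)) = ((-302*37 + 2100573) - 3434527)*(-770886 - 404040) = ((-11174 + 2100573) - 3434527)*(-1174926) = (2089399 - 3434527)*(-1174926) = -1345128*(-1174926) = 1580425860528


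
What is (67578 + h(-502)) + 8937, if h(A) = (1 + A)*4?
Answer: 74511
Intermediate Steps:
h(A) = 4 + 4*A
(67578 + h(-502)) + 8937 = (67578 + (4 + 4*(-502))) + 8937 = (67578 + (4 - 2008)) + 8937 = (67578 - 2004) + 8937 = 65574 + 8937 = 74511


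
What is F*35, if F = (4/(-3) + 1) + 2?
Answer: 175/3 ≈ 58.333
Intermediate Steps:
F = 5/3 (F = (4*(-1/3) + 1) + 2 = (-4/3 + 1) + 2 = -1/3 + 2 = 5/3 ≈ 1.6667)
F*35 = (5/3)*35 = 175/3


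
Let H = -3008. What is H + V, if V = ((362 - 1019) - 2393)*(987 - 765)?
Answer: -680108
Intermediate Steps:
V = -677100 (V = (-657 - 2393)*222 = -3050*222 = -677100)
H + V = -3008 - 677100 = -680108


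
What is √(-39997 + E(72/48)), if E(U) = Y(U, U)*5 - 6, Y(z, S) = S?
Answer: I*√159982/2 ≈ 199.99*I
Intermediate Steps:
E(U) = -6 + 5*U (E(U) = U*5 - 6 = 5*U - 6 = -6 + 5*U)
√(-39997 + E(72/48)) = √(-39997 + (-6 + 5*(72/48))) = √(-39997 + (-6 + 5*(72*(1/48)))) = √(-39997 + (-6 + 5*(3/2))) = √(-39997 + (-6 + 15/2)) = √(-39997 + 3/2) = √(-79991/2) = I*√159982/2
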